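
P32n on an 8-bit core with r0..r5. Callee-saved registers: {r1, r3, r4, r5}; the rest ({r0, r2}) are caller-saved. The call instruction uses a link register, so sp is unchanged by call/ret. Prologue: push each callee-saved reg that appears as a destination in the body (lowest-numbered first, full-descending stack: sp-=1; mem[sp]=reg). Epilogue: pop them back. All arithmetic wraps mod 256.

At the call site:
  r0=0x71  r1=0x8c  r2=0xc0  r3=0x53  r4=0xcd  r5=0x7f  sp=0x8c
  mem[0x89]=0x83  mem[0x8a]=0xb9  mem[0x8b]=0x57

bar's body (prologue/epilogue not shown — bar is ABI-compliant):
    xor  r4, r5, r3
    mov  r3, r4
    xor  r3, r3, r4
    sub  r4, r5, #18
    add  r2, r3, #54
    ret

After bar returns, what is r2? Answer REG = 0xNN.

REG = 0x36

prologue: push r3 -> mem[0x8b]=0x53, sp=0x8b
prologue: push r4 -> mem[0x8a]=0xcd, sp=0x8a
body[0] xor  r4, r5, r3 -> r4=0x2c
body[1] mov  r3, r4 -> r3=0x2c
body[2] xor  r3, r3, r4 -> r3=0x00
body[3] sub  r4, r5, #18 -> r4=0x6d
body[4] add  r2, r3, #54 -> r2=0x36
epilogue: pop r4=0xcd, sp=0x8b
epilogue: pop r3=0x53, sp=0x8c
r2 is caller-saved -> body value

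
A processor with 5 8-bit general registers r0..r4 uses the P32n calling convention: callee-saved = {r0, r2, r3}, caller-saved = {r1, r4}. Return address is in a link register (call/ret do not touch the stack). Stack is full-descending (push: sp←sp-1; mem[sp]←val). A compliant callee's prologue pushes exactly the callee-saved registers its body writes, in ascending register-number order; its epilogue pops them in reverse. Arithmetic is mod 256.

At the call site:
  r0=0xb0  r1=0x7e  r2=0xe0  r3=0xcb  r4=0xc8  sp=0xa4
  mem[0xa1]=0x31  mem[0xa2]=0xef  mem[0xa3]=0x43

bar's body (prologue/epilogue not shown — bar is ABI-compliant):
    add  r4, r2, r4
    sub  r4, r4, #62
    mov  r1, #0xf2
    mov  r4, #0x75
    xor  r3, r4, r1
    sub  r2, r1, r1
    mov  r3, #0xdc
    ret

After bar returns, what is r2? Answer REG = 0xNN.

REG = 0xe0

prologue: push r2 → mem[0xa3]=0xe0, sp=0xa3
prologue: push r3 → mem[0xa2]=0xcb, sp=0xa2
body[0] add  r4, r2, r4 → r4=0xa8
body[1] sub  r4, r4, #62 → r4=0x6a
body[2] mov  r1, #0xf2 → r1=0xf2
body[3] mov  r4, #0x75 → r4=0x75
body[4] xor  r3, r4, r1 → r3=0x87
body[5] sub  r2, r1, r1 → r2=0x00
body[6] mov  r3, #0xdc → r3=0xdc
epilogue: pop r3=0xcb, sp=0xa3
epilogue: pop r2=0xe0, sp=0xa4
r2 is callee-saved → restored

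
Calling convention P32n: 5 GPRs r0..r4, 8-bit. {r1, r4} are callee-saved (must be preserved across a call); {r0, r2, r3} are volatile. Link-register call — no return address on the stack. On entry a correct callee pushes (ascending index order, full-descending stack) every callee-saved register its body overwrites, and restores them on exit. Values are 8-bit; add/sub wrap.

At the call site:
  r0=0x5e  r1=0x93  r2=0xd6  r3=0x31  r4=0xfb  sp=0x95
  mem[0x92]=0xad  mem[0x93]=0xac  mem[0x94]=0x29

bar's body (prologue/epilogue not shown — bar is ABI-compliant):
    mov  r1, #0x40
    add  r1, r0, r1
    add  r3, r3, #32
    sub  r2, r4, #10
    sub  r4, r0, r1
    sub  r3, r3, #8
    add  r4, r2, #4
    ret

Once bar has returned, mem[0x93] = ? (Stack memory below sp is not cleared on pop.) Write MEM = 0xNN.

prologue: push r1 → mem[0x94]=0x93, sp=0x94
prologue: push r4 → mem[0x93]=0xfb, sp=0x93
body[0] mov  r1, #0x40 → r1=0x40
body[1] add  r1, r0, r1 → r1=0x9e
body[2] add  r3, r3, #32 → r3=0x51
body[3] sub  r2, r4, #10 → r2=0xf1
body[4] sub  r4, r0, r1 → r4=0xc0
body[5] sub  r3, r3, #8 → r3=0x49
body[6] add  r4, r2, #4 → r4=0xf5
epilogue: pop r4=0xfb, sp=0x94
epilogue: pop r1=0x93, sp=0x95
prologue pushed ['r1', 'r4'] at ['0x94', '0x93']

MEM = 0xfb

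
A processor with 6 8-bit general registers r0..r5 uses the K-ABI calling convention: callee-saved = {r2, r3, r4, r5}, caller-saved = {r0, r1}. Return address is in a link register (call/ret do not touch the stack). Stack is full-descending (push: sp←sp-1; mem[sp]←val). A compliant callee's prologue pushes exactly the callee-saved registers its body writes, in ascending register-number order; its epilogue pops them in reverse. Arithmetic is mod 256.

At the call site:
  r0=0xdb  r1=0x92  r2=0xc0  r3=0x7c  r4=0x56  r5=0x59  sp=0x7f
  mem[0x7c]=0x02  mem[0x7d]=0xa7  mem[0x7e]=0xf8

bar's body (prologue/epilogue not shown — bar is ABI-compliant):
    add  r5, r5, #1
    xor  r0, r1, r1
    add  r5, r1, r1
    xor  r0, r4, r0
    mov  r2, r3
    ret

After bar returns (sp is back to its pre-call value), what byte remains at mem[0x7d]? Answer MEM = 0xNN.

prologue: push r2 -> mem[0x7e]=0xc0, sp=0x7e
prologue: push r5 -> mem[0x7d]=0x59, sp=0x7d
body[0] add  r5, r5, #1 -> r5=0x5a
body[1] xor  r0, r1, r1 -> r0=0x00
body[2] add  r5, r1, r1 -> r5=0x24
body[3] xor  r0, r4, r0 -> r0=0x56
body[4] mov  r2, r3 -> r2=0x7c
epilogue: pop r5=0x59, sp=0x7e
epilogue: pop r2=0xc0, sp=0x7f
prologue pushed ['r2', 'r5'] at ['0x7e', '0x7d']

MEM = 0x59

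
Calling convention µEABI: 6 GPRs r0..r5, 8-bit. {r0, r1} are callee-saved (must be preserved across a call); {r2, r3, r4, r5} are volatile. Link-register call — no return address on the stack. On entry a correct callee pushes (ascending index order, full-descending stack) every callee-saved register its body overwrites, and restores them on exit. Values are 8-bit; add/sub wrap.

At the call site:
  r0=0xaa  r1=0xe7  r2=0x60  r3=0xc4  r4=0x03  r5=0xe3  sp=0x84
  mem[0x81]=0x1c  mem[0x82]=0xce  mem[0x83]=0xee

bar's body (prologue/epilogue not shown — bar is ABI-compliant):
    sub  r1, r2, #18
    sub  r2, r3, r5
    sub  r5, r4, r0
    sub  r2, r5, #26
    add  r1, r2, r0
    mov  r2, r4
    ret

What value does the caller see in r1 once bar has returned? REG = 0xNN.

REG = 0xe7

prologue: push r1 → mem[0x83]=0xe7, sp=0x83
body[0] sub  r1, r2, #18 → r1=0x4e
body[1] sub  r2, r3, r5 → r2=0xe1
body[2] sub  r5, r4, r0 → r5=0x59
body[3] sub  r2, r5, #26 → r2=0x3f
body[4] add  r1, r2, r0 → r1=0xe9
body[5] mov  r2, r4 → r2=0x03
epilogue: pop r1=0xe7, sp=0x84
r1 is callee-saved → restored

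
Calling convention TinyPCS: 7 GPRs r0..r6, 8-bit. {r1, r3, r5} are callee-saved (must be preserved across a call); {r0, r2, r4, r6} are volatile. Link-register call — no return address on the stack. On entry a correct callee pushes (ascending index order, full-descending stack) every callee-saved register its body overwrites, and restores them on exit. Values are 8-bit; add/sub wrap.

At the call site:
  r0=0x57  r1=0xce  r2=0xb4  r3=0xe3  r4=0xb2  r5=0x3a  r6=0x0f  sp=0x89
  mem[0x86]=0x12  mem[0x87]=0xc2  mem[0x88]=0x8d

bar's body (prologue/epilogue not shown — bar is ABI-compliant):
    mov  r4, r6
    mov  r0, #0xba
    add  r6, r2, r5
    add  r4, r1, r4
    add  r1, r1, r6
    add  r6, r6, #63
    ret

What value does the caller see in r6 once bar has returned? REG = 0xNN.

REG = 0x2d

prologue: push r1 → mem[0x88]=0xce, sp=0x88
body[0] mov  r4, r6 → r4=0x0f
body[1] mov  r0, #0xba → r0=0xba
body[2] add  r6, r2, r5 → r6=0xee
body[3] add  r4, r1, r4 → r4=0xdd
body[4] add  r1, r1, r6 → r1=0xbc
body[5] add  r6, r6, #63 → r6=0x2d
epilogue: pop r1=0xce, sp=0x89
r6 is caller-saved → body value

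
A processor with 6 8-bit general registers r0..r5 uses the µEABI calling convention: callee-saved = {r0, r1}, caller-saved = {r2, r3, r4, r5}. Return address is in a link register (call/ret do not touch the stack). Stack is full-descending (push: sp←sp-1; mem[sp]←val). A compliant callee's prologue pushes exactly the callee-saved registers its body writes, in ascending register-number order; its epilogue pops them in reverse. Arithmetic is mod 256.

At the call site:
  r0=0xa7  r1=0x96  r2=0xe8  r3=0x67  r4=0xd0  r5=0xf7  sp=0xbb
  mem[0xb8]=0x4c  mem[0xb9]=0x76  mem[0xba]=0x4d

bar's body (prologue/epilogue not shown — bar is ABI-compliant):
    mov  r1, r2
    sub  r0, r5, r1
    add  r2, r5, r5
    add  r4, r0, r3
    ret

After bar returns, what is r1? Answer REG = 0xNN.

prologue: push r0 -> mem[0xba]=0xa7, sp=0xba
prologue: push r1 -> mem[0xb9]=0x96, sp=0xb9
body[0] mov  r1, r2 -> r1=0xe8
body[1] sub  r0, r5, r1 -> r0=0x0f
body[2] add  r2, r5, r5 -> r2=0xee
body[3] add  r4, r0, r3 -> r4=0x76
epilogue: pop r1=0x96, sp=0xba
epilogue: pop r0=0xa7, sp=0xbb
r1 is callee-saved -> restored

REG = 0x96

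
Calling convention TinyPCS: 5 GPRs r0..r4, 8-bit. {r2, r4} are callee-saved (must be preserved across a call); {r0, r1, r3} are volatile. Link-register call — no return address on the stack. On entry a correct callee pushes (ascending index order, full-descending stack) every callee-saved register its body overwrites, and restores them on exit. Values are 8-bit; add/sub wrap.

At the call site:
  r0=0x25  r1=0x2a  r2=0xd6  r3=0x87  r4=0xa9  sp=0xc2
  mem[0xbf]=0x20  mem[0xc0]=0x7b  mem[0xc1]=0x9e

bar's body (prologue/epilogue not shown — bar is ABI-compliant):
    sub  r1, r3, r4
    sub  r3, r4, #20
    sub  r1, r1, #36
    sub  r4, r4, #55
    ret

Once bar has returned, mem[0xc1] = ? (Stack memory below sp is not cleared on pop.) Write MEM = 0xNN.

MEM = 0xa9

prologue: push r4 → mem[0xc1]=0xa9, sp=0xc1
body[0] sub  r1, r3, r4 → r1=0xde
body[1] sub  r3, r4, #20 → r3=0x95
body[2] sub  r1, r1, #36 → r1=0xba
body[3] sub  r4, r4, #55 → r4=0x72
epilogue: pop r4=0xa9, sp=0xc2
prologue pushed ['r4'] at ['0xc1']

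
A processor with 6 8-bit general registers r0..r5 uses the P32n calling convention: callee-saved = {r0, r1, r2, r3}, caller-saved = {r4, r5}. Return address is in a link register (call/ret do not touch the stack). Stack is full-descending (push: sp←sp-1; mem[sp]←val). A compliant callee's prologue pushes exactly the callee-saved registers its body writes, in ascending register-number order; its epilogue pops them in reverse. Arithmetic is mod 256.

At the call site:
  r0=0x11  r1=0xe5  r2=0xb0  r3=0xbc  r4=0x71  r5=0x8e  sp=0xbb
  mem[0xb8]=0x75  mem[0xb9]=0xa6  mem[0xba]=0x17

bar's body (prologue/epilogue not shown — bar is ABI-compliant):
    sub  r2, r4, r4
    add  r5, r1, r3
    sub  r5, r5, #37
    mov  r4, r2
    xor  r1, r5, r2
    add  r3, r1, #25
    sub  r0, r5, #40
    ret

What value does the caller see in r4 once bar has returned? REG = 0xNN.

prologue: push r0 → mem[0xba]=0x11, sp=0xba
prologue: push r1 → mem[0xb9]=0xe5, sp=0xb9
prologue: push r2 → mem[0xb8]=0xb0, sp=0xb8
prologue: push r3 → mem[0xb7]=0xbc, sp=0xb7
body[0] sub  r2, r4, r4 → r2=0x00
body[1] add  r5, r1, r3 → r5=0xa1
body[2] sub  r5, r5, #37 → r5=0x7c
body[3] mov  r4, r2 → r4=0x00
body[4] xor  r1, r5, r2 → r1=0x7c
body[5] add  r3, r1, #25 → r3=0x95
body[6] sub  r0, r5, #40 → r0=0x54
epilogue: pop r3=0xbc, sp=0xb8
epilogue: pop r2=0xb0, sp=0xb9
epilogue: pop r1=0xe5, sp=0xba
epilogue: pop r0=0x11, sp=0xbb
r4 is caller-saved → body value

REG = 0x00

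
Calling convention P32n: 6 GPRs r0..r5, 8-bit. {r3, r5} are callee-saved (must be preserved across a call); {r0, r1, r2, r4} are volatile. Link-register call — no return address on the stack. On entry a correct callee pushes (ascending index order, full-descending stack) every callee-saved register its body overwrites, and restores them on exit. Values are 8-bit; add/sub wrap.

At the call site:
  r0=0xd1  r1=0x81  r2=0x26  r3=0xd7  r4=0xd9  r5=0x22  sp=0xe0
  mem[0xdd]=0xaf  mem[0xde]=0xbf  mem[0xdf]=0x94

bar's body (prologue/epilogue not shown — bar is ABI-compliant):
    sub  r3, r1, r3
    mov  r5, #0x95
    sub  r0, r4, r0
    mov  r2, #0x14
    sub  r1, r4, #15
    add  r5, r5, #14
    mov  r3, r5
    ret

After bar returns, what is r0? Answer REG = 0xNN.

prologue: push r3 → mem[0xdf]=0xd7, sp=0xdf
prologue: push r5 → mem[0xde]=0x22, sp=0xde
body[0] sub  r3, r1, r3 → r3=0xaa
body[1] mov  r5, #0x95 → r5=0x95
body[2] sub  r0, r4, r0 → r0=0x08
body[3] mov  r2, #0x14 → r2=0x14
body[4] sub  r1, r4, #15 → r1=0xca
body[5] add  r5, r5, #14 → r5=0xa3
body[6] mov  r3, r5 → r3=0xa3
epilogue: pop r5=0x22, sp=0xdf
epilogue: pop r3=0xd7, sp=0xe0
r0 is caller-saved → body value

REG = 0x08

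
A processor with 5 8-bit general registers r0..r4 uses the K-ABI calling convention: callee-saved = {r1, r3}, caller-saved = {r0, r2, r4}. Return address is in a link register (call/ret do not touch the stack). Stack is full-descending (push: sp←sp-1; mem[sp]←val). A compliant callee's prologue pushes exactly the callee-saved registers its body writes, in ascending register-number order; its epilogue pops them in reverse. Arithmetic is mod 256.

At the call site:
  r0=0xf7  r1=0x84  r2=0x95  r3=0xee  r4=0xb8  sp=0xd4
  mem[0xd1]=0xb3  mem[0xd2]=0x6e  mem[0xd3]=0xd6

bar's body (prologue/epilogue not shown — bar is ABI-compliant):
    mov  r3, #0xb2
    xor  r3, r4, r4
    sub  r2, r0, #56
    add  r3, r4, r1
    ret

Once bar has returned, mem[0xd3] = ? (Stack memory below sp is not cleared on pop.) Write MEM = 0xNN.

prologue: push r3 -> mem[0xd3]=0xee, sp=0xd3
body[0] mov  r3, #0xb2 -> r3=0xb2
body[1] xor  r3, r4, r4 -> r3=0x00
body[2] sub  r2, r0, #56 -> r2=0xbf
body[3] add  r3, r4, r1 -> r3=0x3c
epilogue: pop r3=0xee, sp=0xd4
prologue pushed ['r3'] at ['0xd3']

MEM = 0xee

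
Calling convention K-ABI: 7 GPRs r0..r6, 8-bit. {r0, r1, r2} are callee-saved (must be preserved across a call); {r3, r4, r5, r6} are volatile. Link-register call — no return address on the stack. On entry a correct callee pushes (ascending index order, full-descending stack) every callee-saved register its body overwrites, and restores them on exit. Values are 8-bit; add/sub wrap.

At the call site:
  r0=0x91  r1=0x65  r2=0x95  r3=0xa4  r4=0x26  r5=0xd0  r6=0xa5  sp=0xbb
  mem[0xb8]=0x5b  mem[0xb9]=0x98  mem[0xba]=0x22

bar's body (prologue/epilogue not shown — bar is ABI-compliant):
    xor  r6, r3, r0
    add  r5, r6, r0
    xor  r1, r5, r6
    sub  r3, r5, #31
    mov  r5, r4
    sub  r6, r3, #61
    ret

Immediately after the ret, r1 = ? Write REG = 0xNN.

prologue: push r1 → mem[0xba]=0x65, sp=0xba
body[0] xor  r6, r3, r0 → r6=0x35
body[1] add  r5, r6, r0 → r5=0xc6
body[2] xor  r1, r5, r6 → r1=0xf3
body[3] sub  r3, r5, #31 → r3=0xa7
body[4] mov  r5, r4 → r5=0x26
body[5] sub  r6, r3, #61 → r6=0x6a
epilogue: pop r1=0x65, sp=0xbb
r1 is callee-saved → restored

REG = 0x65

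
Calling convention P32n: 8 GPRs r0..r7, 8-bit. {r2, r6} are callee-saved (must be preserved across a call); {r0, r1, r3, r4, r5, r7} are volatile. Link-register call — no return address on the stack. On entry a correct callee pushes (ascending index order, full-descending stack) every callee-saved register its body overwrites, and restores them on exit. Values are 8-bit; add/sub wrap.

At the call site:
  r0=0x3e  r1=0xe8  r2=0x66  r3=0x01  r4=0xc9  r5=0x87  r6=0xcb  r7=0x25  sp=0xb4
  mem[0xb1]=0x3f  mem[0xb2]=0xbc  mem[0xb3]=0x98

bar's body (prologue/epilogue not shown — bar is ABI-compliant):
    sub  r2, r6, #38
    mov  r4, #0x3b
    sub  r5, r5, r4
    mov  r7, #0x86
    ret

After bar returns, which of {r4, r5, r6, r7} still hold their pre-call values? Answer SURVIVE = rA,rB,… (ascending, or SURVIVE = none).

SURVIVE = r6

prologue: push r2 -> mem[0xb3]=0x66, sp=0xb3
body[0] sub  r2, r6, #38 -> r2=0xa5
body[1] mov  r4, #0x3b -> r4=0x3b
body[2] sub  r5, r5, r4 -> r5=0x4c
body[3] mov  r7, #0x86 -> r7=0x86
epilogue: pop r2=0x66, sp=0xb4
r4: caller-saved, written=True
r5: caller-saved, written=True
r6: callee-saved, written=False
r7: caller-saved, written=True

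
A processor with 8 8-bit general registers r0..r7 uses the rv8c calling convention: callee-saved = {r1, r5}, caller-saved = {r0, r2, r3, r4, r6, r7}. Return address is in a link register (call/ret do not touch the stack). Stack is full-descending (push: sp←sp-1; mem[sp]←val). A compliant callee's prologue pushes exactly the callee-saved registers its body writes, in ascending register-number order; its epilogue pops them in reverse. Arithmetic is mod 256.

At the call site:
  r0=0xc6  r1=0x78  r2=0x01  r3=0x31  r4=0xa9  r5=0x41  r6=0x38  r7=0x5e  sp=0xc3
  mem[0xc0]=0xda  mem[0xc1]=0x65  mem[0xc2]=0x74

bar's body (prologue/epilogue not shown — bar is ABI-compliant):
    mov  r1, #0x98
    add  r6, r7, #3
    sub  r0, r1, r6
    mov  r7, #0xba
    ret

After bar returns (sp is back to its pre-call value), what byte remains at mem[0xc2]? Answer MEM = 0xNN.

prologue: push r1 → mem[0xc2]=0x78, sp=0xc2
body[0] mov  r1, #0x98 → r1=0x98
body[1] add  r6, r7, #3 → r6=0x61
body[2] sub  r0, r1, r6 → r0=0x37
body[3] mov  r7, #0xba → r7=0xba
epilogue: pop r1=0x78, sp=0xc3
prologue pushed ['r1'] at ['0xc2']

MEM = 0x78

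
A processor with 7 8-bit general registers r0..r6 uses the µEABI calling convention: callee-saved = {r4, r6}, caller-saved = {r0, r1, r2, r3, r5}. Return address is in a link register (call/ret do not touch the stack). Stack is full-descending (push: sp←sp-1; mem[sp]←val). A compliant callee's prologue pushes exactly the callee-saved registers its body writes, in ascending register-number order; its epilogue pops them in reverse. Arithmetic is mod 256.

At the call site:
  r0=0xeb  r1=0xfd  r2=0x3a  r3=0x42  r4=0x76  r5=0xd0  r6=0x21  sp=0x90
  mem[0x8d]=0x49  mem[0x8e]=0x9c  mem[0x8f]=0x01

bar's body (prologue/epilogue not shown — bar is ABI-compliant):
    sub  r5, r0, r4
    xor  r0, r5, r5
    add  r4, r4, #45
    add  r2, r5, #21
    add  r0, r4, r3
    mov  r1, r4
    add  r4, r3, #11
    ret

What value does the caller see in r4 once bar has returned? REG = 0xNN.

REG = 0x76

prologue: push r4 → mem[0x8f]=0x76, sp=0x8f
body[0] sub  r5, r0, r4 → r5=0x75
body[1] xor  r0, r5, r5 → r0=0x00
body[2] add  r4, r4, #45 → r4=0xa3
body[3] add  r2, r5, #21 → r2=0x8a
body[4] add  r0, r4, r3 → r0=0xe5
body[5] mov  r1, r4 → r1=0xa3
body[6] add  r4, r3, #11 → r4=0x4d
epilogue: pop r4=0x76, sp=0x90
r4 is callee-saved → restored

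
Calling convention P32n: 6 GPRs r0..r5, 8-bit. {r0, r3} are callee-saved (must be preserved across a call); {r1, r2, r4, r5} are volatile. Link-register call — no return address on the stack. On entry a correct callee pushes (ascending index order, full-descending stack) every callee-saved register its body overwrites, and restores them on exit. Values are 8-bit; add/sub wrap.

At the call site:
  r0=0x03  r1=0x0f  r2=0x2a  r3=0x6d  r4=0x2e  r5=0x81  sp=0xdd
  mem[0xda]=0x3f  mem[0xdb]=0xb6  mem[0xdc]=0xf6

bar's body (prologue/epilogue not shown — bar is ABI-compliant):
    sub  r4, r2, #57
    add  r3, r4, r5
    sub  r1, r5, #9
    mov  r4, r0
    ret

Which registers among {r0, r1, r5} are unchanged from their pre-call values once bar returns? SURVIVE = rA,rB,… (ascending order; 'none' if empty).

prologue: push r3 → mem[0xdc]=0x6d, sp=0xdc
body[0] sub  r4, r2, #57 → r4=0xf1
body[1] add  r3, r4, r5 → r3=0x72
body[2] sub  r1, r5, #9 → r1=0x78
body[3] mov  r4, r0 → r4=0x03
epilogue: pop r3=0x6d, sp=0xdd
r0: callee-saved, written=False
r1: caller-saved, written=True
r5: caller-saved, written=False

SURVIVE = r0,r5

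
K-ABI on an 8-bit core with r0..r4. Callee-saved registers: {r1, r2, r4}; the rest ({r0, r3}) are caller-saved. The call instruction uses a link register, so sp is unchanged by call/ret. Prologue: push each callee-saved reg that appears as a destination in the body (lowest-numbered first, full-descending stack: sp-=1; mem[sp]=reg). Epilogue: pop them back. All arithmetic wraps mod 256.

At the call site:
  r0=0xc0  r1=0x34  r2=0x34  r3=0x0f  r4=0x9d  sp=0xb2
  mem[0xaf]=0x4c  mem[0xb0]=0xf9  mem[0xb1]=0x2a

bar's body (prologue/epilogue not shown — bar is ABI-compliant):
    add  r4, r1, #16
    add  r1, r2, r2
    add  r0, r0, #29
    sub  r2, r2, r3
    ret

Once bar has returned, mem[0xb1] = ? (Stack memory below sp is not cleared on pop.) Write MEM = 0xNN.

prologue: push r1 → mem[0xb1]=0x34, sp=0xb1
prologue: push r2 → mem[0xb0]=0x34, sp=0xb0
prologue: push r4 → mem[0xaf]=0x9d, sp=0xaf
body[0] add  r4, r1, #16 → r4=0x44
body[1] add  r1, r2, r2 → r1=0x68
body[2] add  r0, r0, #29 → r0=0xdd
body[3] sub  r2, r2, r3 → r2=0x25
epilogue: pop r4=0x9d, sp=0xb0
epilogue: pop r2=0x34, sp=0xb1
epilogue: pop r1=0x34, sp=0xb2
prologue pushed ['r1', 'r2', 'r4'] at ['0xb1', '0xb0', '0xaf']

MEM = 0x34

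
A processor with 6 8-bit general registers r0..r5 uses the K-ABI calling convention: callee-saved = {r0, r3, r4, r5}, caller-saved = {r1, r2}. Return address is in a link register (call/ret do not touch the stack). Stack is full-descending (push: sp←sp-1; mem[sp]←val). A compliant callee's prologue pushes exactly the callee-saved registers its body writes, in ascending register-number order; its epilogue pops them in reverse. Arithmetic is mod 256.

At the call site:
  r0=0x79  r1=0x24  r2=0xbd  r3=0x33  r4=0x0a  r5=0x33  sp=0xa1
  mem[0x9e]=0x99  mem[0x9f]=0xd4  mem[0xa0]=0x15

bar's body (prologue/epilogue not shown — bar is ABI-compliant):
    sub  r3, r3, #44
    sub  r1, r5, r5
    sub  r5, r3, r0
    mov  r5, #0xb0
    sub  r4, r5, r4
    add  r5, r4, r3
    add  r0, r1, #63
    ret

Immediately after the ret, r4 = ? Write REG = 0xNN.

REG = 0x0a

prologue: push r0 → mem[0xa0]=0x79, sp=0xa0
prologue: push r3 → mem[0x9f]=0x33, sp=0x9f
prologue: push r4 → mem[0x9e]=0x0a, sp=0x9e
prologue: push r5 → mem[0x9d]=0x33, sp=0x9d
body[0] sub  r3, r3, #44 → r3=0x07
body[1] sub  r1, r5, r5 → r1=0x00
body[2] sub  r5, r3, r0 → r5=0x8e
body[3] mov  r5, #0xb0 → r5=0xb0
body[4] sub  r4, r5, r4 → r4=0xa6
body[5] add  r5, r4, r3 → r5=0xad
body[6] add  r0, r1, #63 → r0=0x3f
epilogue: pop r5=0x33, sp=0x9e
epilogue: pop r4=0x0a, sp=0x9f
epilogue: pop r3=0x33, sp=0xa0
epilogue: pop r0=0x79, sp=0xa1
r4 is callee-saved → restored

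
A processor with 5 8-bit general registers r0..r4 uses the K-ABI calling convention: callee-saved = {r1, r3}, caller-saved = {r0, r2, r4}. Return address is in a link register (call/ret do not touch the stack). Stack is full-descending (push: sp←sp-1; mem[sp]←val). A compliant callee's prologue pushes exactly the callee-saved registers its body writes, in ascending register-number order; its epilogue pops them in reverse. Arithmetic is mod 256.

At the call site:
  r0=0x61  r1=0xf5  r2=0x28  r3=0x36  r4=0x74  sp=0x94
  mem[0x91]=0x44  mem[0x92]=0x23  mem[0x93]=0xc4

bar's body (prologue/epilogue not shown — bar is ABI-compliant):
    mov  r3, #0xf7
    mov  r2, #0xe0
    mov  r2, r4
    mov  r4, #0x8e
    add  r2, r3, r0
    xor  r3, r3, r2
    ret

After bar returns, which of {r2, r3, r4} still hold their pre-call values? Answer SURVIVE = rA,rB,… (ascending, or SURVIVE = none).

prologue: push r3 -> mem[0x93]=0x36, sp=0x93
body[0] mov  r3, #0xf7 -> r3=0xf7
body[1] mov  r2, #0xe0 -> r2=0xe0
body[2] mov  r2, r4 -> r2=0x74
body[3] mov  r4, #0x8e -> r4=0x8e
body[4] add  r2, r3, r0 -> r2=0x58
body[5] xor  r3, r3, r2 -> r3=0xaf
epilogue: pop r3=0x36, sp=0x94
r2: caller-saved, written=True
r3: callee-saved, written=True
r4: caller-saved, written=True

SURVIVE = r3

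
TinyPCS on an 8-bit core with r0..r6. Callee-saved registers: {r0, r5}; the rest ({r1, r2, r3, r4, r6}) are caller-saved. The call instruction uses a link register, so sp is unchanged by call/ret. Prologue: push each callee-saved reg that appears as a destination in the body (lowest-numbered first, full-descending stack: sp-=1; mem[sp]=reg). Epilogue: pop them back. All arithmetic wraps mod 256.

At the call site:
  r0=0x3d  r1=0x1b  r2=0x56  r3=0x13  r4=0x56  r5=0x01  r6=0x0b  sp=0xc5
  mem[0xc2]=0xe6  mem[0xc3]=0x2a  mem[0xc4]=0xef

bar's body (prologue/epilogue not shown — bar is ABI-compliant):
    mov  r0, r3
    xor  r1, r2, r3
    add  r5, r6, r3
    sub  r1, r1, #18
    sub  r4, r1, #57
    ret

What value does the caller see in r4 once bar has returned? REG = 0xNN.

REG = 0xfa

prologue: push r0 → mem[0xc4]=0x3d, sp=0xc4
prologue: push r5 → mem[0xc3]=0x01, sp=0xc3
body[0] mov  r0, r3 → r0=0x13
body[1] xor  r1, r2, r3 → r1=0x45
body[2] add  r5, r6, r3 → r5=0x1e
body[3] sub  r1, r1, #18 → r1=0x33
body[4] sub  r4, r1, #57 → r4=0xfa
epilogue: pop r5=0x01, sp=0xc4
epilogue: pop r0=0x3d, sp=0xc5
r4 is caller-saved → body value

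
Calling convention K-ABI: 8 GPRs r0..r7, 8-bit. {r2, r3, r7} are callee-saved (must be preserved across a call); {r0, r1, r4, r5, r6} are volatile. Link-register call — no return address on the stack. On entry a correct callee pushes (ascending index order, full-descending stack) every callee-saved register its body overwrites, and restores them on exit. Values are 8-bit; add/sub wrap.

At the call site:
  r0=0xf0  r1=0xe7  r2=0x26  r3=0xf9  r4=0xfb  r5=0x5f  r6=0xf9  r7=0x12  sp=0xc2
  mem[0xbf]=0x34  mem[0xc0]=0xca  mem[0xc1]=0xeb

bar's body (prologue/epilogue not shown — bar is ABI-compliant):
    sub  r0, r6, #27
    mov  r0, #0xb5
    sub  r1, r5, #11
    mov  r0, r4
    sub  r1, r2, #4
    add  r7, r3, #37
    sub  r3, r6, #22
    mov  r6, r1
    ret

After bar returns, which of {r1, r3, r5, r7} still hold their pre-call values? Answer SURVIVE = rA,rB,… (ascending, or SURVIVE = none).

prologue: push r3 → mem[0xc1]=0xf9, sp=0xc1
prologue: push r7 → mem[0xc0]=0x12, sp=0xc0
body[0] sub  r0, r6, #27 → r0=0xde
body[1] mov  r0, #0xb5 → r0=0xb5
body[2] sub  r1, r5, #11 → r1=0x54
body[3] mov  r0, r4 → r0=0xfb
body[4] sub  r1, r2, #4 → r1=0x22
body[5] add  r7, r3, #37 → r7=0x1e
body[6] sub  r3, r6, #22 → r3=0xe3
body[7] mov  r6, r1 → r6=0x22
epilogue: pop r7=0x12, sp=0xc1
epilogue: pop r3=0xf9, sp=0xc2
r1: caller-saved, written=True
r3: callee-saved, written=True
r5: caller-saved, written=False
r7: callee-saved, written=True

SURVIVE = r3,r5,r7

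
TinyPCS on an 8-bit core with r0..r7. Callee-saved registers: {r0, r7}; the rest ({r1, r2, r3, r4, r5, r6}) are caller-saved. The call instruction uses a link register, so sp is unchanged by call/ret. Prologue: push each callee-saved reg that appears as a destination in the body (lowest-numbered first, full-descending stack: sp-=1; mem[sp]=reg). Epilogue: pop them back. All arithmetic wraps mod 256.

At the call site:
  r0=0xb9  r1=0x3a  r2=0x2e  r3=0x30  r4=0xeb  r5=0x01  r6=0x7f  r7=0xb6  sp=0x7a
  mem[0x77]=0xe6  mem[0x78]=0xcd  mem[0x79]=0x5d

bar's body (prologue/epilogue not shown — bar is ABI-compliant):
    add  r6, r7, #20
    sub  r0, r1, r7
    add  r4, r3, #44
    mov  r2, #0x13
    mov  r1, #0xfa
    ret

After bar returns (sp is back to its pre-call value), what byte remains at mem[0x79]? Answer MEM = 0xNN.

prologue: push r0 → mem[0x79]=0xb9, sp=0x79
body[0] add  r6, r7, #20 → r6=0xca
body[1] sub  r0, r1, r7 → r0=0x84
body[2] add  r4, r3, #44 → r4=0x5c
body[3] mov  r2, #0x13 → r2=0x13
body[4] mov  r1, #0xfa → r1=0xfa
epilogue: pop r0=0xb9, sp=0x7a
prologue pushed ['r0'] at ['0x79']

MEM = 0xb9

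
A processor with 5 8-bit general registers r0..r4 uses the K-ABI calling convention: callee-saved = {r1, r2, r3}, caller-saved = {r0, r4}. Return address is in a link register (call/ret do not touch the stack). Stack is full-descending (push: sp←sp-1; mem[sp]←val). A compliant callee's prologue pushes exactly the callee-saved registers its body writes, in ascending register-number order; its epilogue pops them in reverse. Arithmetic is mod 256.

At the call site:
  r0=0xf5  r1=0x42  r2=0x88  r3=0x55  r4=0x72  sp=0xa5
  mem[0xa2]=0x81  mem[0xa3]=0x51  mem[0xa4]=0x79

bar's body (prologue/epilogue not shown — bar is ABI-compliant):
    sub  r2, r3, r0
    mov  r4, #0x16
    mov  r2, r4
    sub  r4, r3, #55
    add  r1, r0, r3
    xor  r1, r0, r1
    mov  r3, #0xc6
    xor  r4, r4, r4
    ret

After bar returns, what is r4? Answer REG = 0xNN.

prologue: push r1 -> mem[0xa4]=0x42, sp=0xa4
prologue: push r2 -> mem[0xa3]=0x88, sp=0xa3
prologue: push r3 -> mem[0xa2]=0x55, sp=0xa2
body[0] sub  r2, r3, r0 -> r2=0x60
body[1] mov  r4, #0x16 -> r4=0x16
body[2] mov  r2, r4 -> r2=0x16
body[3] sub  r4, r3, #55 -> r4=0x1e
body[4] add  r1, r0, r3 -> r1=0x4a
body[5] xor  r1, r0, r1 -> r1=0xbf
body[6] mov  r3, #0xc6 -> r3=0xc6
body[7] xor  r4, r4, r4 -> r4=0x00
epilogue: pop r3=0x55, sp=0xa3
epilogue: pop r2=0x88, sp=0xa4
epilogue: pop r1=0x42, sp=0xa5
r4 is caller-saved -> body value

REG = 0x00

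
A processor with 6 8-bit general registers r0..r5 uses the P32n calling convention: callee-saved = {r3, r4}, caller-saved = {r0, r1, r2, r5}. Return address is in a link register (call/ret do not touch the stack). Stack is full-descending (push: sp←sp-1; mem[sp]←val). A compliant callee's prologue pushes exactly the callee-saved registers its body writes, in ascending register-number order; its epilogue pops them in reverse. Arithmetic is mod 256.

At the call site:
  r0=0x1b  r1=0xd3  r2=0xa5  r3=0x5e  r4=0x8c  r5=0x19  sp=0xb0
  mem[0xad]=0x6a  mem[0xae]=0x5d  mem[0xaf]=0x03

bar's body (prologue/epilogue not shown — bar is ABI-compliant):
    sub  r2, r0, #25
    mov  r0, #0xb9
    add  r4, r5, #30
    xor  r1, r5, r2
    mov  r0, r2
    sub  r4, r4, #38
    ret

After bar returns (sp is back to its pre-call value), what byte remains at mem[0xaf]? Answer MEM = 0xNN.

MEM = 0x8c

prologue: push r4 -> mem[0xaf]=0x8c, sp=0xaf
body[0] sub  r2, r0, #25 -> r2=0x02
body[1] mov  r0, #0xb9 -> r0=0xb9
body[2] add  r4, r5, #30 -> r4=0x37
body[3] xor  r1, r5, r2 -> r1=0x1b
body[4] mov  r0, r2 -> r0=0x02
body[5] sub  r4, r4, #38 -> r4=0x11
epilogue: pop r4=0x8c, sp=0xb0
prologue pushed ['r4'] at ['0xaf']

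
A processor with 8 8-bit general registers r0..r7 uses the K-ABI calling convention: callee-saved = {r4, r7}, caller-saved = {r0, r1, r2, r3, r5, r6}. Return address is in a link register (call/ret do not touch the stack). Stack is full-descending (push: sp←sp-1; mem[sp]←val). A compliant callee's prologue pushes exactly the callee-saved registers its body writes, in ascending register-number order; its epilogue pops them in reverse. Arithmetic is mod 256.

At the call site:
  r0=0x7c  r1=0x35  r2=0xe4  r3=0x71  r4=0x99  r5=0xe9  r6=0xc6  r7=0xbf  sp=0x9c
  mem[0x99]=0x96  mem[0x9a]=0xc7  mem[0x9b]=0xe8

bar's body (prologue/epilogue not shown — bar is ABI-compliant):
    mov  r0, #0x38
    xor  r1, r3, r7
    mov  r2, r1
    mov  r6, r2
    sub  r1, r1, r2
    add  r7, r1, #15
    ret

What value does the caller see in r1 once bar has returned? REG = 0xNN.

prologue: push r7 -> mem[0x9b]=0xbf, sp=0x9b
body[0] mov  r0, #0x38 -> r0=0x38
body[1] xor  r1, r3, r7 -> r1=0xce
body[2] mov  r2, r1 -> r2=0xce
body[3] mov  r6, r2 -> r6=0xce
body[4] sub  r1, r1, r2 -> r1=0x00
body[5] add  r7, r1, #15 -> r7=0x0f
epilogue: pop r7=0xbf, sp=0x9c
r1 is caller-saved -> body value

REG = 0x00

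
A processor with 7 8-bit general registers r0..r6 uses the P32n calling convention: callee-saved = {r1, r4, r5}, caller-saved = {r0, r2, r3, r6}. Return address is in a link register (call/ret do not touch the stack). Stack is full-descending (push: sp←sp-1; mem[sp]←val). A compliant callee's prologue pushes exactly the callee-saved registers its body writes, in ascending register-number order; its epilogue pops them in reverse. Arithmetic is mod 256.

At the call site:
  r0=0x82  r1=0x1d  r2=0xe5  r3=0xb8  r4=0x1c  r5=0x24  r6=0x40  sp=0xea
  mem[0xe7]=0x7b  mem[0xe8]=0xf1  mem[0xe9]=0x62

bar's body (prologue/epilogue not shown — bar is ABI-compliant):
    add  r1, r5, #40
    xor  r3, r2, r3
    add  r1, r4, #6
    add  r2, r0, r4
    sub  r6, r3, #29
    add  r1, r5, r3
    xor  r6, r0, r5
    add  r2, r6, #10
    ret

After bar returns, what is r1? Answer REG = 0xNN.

REG = 0x1d

prologue: push r1 → mem[0xe9]=0x1d, sp=0xe9
body[0] add  r1, r5, #40 → r1=0x4c
body[1] xor  r3, r2, r3 → r3=0x5d
body[2] add  r1, r4, #6 → r1=0x22
body[3] add  r2, r0, r4 → r2=0x9e
body[4] sub  r6, r3, #29 → r6=0x40
body[5] add  r1, r5, r3 → r1=0x81
body[6] xor  r6, r0, r5 → r6=0xa6
body[7] add  r2, r6, #10 → r2=0xb0
epilogue: pop r1=0x1d, sp=0xea
r1 is callee-saved → restored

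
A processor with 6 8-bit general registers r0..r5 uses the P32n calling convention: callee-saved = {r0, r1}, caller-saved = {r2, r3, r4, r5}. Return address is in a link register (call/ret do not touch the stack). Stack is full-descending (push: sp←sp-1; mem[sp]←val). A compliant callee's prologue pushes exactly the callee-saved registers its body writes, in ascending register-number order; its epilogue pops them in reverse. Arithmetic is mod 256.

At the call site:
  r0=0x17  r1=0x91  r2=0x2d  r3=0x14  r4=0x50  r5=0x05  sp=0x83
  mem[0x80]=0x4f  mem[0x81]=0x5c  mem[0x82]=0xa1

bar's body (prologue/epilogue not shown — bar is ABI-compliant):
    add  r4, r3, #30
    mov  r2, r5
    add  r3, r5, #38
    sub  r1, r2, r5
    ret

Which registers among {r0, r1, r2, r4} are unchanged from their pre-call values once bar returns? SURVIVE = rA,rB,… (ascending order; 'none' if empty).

prologue: push r1 -> mem[0x82]=0x91, sp=0x82
body[0] add  r4, r3, #30 -> r4=0x32
body[1] mov  r2, r5 -> r2=0x05
body[2] add  r3, r5, #38 -> r3=0x2b
body[3] sub  r1, r2, r5 -> r1=0x00
epilogue: pop r1=0x91, sp=0x83
r0: callee-saved, written=False
r1: callee-saved, written=True
r2: caller-saved, written=True
r4: caller-saved, written=True

SURVIVE = r0,r1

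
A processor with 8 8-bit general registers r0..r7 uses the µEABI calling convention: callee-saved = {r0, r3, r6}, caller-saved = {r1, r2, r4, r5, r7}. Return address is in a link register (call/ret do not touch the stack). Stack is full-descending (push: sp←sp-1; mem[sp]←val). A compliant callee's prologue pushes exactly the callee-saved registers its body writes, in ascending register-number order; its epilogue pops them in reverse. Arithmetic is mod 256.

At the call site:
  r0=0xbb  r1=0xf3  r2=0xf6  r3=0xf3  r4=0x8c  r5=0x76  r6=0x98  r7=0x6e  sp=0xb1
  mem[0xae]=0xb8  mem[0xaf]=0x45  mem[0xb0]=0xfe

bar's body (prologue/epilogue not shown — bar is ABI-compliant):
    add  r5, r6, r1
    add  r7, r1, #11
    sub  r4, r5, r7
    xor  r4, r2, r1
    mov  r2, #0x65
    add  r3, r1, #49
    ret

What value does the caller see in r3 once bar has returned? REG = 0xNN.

REG = 0xf3

prologue: push r3 → mem[0xb0]=0xf3, sp=0xb0
body[0] add  r5, r6, r1 → r5=0x8b
body[1] add  r7, r1, #11 → r7=0xfe
body[2] sub  r4, r5, r7 → r4=0x8d
body[3] xor  r4, r2, r1 → r4=0x05
body[4] mov  r2, #0x65 → r2=0x65
body[5] add  r3, r1, #49 → r3=0x24
epilogue: pop r3=0xf3, sp=0xb1
r3 is callee-saved → restored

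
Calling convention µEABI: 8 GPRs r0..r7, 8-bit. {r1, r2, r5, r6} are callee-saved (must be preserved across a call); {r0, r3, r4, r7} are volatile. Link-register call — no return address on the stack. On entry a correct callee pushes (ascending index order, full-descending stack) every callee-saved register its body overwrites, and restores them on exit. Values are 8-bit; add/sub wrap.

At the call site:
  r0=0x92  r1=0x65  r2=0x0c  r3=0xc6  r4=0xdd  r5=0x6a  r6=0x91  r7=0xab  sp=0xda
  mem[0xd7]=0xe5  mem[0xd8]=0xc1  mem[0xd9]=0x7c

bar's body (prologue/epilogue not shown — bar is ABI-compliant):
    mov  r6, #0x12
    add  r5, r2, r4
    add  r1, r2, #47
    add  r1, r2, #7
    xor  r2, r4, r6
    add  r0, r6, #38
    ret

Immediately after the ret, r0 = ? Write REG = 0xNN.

REG = 0x38

prologue: push r1 -> mem[0xd9]=0x65, sp=0xd9
prologue: push r2 -> mem[0xd8]=0x0c, sp=0xd8
prologue: push r5 -> mem[0xd7]=0x6a, sp=0xd7
prologue: push r6 -> mem[0xd6]=0x91, sp=0xd6
body[0] mov  r6, #0x12 -> r6=0x12
body[1] add  r5, r2, r4 -> r5=0xe9
body[2] add  r1, r2, #47 -> r1=0x3b
body[3] add  r1, r2, #7 -> r1=0x13
body[4] xor  r2, r4, r6 -> r2=0xcf
body[5] add  r0, r6, #38 -> r0=0x38
epilogue: pop r6=0x91, sp=0xd7
epilogue: pop r5=0x6a, sp=0xd8
epilogue: pop r2=0x0c, sp=0xd9
epilogue: pop r1=0x65, sp=0xda
r0 is caller-saved -> body value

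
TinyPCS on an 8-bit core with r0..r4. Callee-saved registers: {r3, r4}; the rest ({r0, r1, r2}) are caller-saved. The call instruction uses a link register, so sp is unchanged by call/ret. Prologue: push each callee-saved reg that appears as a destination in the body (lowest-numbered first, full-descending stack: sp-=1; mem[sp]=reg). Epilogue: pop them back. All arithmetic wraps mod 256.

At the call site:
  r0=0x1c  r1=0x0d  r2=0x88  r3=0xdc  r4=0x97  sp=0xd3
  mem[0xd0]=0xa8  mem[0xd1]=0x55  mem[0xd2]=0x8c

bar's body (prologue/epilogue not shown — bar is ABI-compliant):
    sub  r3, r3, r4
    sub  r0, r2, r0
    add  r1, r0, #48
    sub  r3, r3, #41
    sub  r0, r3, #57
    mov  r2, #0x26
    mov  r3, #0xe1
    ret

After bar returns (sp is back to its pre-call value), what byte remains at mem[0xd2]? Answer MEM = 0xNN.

MEM = 0xdc

prologue: push r3 → mem[0xd2]=0xdc, sp=0xd2
body[0] sub  r3, r3, r4 → r3=0x45
body[1] sub  r0, r2, r0 → r0=0x6c
body[2] add  r1, r0, #48 → r1=0x9c
body[3] sub  r3, r3, #41 → r3=0x1c
body[4] sub  r0, r3, #57 → r0=0xe3
body[5] mov  r2, #0x26 → r2=0x26
body[6] mov  r3, #0xe1 → r3=0xe1
epilogue: pop r3=0xdc, sp=0xd3
prologue pushed ['r3'] at ['0xd2']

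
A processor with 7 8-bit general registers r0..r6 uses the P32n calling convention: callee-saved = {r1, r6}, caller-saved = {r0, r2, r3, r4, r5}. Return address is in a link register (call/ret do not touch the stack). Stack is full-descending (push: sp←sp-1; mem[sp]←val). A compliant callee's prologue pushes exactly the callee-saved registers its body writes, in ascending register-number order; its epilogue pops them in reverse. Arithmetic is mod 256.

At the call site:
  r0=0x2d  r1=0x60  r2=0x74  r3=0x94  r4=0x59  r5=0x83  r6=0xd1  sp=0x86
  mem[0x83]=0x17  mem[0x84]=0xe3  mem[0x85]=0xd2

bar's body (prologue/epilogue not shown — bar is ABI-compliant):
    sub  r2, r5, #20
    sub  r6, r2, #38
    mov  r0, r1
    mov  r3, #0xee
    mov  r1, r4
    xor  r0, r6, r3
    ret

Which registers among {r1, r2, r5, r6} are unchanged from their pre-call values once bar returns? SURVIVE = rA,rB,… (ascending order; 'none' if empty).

SURVIVE = r1,r5,r6

prologue: push r1 → mem[0x85]=0x60, sp=0x85
prologue: push r6 → mem[0x84]=0xd1, sp=0x84
body[0] sub  r2, r5, #20 → r2=0x6f
body[1] sub  r6, r2, #38 → r6=0x49
body[2] mov  r0, r1 → r0=0x60
body[3] mov  r3, #0xee → r3=0xee
body[4] mov  r1, r4 → r1=0x59
body[5] xor  r0, r6, r3 → r0=0xa7
epilogue: pop r6=0xd1, sp=0x85
epilogue: pop r1=0x60, sp=0x86
r1: callee-saved, written=True
r2: caller-saved, written=True
r5: caller-saved, written=False
r6: callee-saved, written=True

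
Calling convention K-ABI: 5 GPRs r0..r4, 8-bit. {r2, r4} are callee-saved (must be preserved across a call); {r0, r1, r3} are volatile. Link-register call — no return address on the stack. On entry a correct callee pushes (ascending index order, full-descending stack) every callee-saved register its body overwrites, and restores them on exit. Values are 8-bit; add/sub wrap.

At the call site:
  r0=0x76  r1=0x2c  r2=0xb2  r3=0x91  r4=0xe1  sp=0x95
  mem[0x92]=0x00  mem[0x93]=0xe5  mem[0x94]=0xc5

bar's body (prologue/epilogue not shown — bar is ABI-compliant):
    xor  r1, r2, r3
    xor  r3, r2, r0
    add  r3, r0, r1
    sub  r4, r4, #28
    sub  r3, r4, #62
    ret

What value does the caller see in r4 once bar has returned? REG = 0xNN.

REG = 0xe1

prologue: push r4 -> mem[0x94]=0xe1, sp=0x94
body[0] xor  r1, r2, r3 -> r1=0x23
body[1] xor  r3, r2, r0 -> r3=0xc4
body[2] add  r3, r0, r1 -> r3=0x99
body[3] sub  r4, r4, #28 -> r4=0xc5
body[4] sub  r3, r4, #62 -> r3=0x87
epilogue: pop r4=0xe1, sp=0x95
r4 is callee-saved -> restored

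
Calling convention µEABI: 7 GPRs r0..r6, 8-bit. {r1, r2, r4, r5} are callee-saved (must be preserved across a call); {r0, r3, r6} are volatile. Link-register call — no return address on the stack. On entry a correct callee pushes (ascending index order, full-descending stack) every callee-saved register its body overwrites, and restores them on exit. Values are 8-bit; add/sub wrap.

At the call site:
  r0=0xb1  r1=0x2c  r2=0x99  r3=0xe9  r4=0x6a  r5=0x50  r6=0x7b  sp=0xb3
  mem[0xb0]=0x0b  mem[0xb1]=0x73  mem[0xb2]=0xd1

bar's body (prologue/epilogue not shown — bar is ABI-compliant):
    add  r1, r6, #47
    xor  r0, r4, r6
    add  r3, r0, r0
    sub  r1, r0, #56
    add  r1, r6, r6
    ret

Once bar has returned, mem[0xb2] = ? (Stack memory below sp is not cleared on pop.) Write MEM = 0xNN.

MEM = 0x2c

prologue: push r1 -> mem[0xb2]=0x2c, sp=0xb2
body[0] add  r1, r6, #47 -> r1=0xaa
body[1] xor  r0, r4, r6 -> r0=0x11
body[2] add  r3, r0, r0 -> r3=0x22
body[3] sub  r1, r0, #56 -> r1=0xd9
body[4] add  r1, r6, r6 -> r1=0xf6
epilogue: pop r1=0x2c, sp=0xb3
prologue pushed ['r1'] at ['0xb2']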